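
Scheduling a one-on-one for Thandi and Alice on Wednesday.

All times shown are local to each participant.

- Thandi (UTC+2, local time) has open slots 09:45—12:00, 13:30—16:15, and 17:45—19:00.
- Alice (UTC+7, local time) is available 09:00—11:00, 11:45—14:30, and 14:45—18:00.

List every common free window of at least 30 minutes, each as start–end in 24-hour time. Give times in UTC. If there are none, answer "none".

07:45–10:00

Thandi → UTC: 07:45–10:00, 11:30–14:15, 15:45–17:00.
Alice → UTC: 02:00–04:00, 04:45–07:30, 07:45–11:00.
Thandi ∩ Alice: 07:45–10:00.
Windows ≥ 30 min: 07:45–10:00.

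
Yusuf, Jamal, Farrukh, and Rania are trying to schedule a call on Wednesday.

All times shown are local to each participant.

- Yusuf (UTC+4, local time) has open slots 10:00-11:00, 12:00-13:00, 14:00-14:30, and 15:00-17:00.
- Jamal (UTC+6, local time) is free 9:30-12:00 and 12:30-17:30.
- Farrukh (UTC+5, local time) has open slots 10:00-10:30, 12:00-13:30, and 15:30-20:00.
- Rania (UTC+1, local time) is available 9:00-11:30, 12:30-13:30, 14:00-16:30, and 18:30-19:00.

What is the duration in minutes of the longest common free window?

30 minutes

Yusuf → UTC: 06:00–07:00, 08:00–09:00, 10:00–10:30, 11:00–13:00.
Jamal → UTC: 03:30–06:00, 06:30–11:30.
Farrukh → UTC: 05:00–05:30, 07:00–08:30, 10:30–15:00.
Rania → UTC: 08:00–10:30, 11:30–12:30, 13:00–15:30, 17:30–18:00.
Yusuf ∩ Jamal: 06:30–07:00, 08:00–09:00, 10:00–10:30, 11:00–11:30.
Yusuf ∩ Jamal ∩ Farrukh: 08:00–08:30, 11:00–11:30.
Yusuf ∩ Jamal ∩ Farrukh ∩ Rania: 08:00–08:30.
Single common window of 30 minutes.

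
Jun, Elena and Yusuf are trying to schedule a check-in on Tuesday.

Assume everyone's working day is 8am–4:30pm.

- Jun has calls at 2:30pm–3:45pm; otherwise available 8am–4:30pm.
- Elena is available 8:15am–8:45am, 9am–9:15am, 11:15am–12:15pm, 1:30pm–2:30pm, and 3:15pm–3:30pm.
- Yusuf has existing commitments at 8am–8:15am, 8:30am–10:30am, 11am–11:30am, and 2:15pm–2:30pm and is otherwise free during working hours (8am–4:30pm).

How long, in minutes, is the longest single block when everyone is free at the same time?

Jun free within 08:00–16:30: 08:00–14:30, 15:45–16:30.
Yusuf free within 08:00–16:30: 08:15–08:30, 10:30–11:00, 11:30–14:15, 14:30–16:30.
Jun ∩ Elena: 08:15–08:45, 09:00–09:15, 11:15–12:15, 13:30–14:30.
Jun ∩ Elena ∩ Yusuf: 08:15–08:30, 11:30–12:15, 13:30–14:15.
Common window lengths: 15, 45, 45 min; longest is 45.

45 minutes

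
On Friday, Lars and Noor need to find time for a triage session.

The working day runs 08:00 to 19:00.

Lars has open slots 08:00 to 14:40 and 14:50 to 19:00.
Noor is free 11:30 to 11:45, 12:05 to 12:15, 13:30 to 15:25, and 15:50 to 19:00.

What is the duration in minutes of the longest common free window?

Lars ∩ Noor: 11:30–11:45, 12:05–12:15, 13:30–14:40, 14:50–15:25, 15:50–19:00.
Common window lengths: 15, 10, 70, 35, 190 min; longest is 190.

190 minutes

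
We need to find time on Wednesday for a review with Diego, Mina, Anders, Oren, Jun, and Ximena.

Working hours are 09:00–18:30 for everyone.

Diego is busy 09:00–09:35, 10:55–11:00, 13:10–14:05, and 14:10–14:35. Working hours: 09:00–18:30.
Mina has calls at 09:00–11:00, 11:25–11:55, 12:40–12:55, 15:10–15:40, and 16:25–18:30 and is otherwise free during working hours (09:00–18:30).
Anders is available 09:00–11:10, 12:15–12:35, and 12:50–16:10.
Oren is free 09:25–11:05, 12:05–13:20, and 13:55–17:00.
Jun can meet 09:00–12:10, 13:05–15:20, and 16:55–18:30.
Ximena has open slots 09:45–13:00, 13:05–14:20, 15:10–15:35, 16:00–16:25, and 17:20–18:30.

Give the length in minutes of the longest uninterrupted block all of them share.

Diego free within 09:00–18:30: 09:35–10:55, 11:00–13:10, 14:05–14:10, 14:35–18:30.
Mina free within 09:00–18:30: 11:00–11:25, 11:55–12:40, 12:55–15:10, 15:40–16:25.
Diego ∩ Mina: 11:00–11:25, 11:55–12:40, 12:55–13:10, 14:05–14:10, 14:35–15:10, 15:40–16:25.
Diego ∩ Mina ∩ Anders: 11:00–11:10, 12:15–12:35, 12:55–13:10, 14:05–14:10, 14:35–15:10, 15:40–16:10.
Diego ∩ Mina ∩ Anders ∩ Oren: 11:00–11:05, 12:15–12:35, 12:55–13:10, 14:05–14:10, 14:35–15:10, 15:40–16:10.
Diego ∩ Mina ∩ Anders ∩ Oren ∩ Jun: 11:00–11:05, 13:05–13:10, 14:05–14:10, 14:35–15:10.
Diego ∩ Mina ∩ Anders ∩ Oren ∩ Jun ∩ Ximena: 11:00–11:05, 13:05–13:10, 14:05–14:10.
Common window lengths: 5, 5, 5 min; longest is 5.

5 minutes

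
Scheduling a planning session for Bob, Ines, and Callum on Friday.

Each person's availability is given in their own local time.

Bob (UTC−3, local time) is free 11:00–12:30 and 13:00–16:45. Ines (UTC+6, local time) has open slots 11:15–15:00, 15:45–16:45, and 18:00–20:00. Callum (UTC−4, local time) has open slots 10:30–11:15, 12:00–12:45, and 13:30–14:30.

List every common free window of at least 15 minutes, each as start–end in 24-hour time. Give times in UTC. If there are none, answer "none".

none

Bob → UTC: 14:00–15:30, 16:00–19:45.
Ines → UTC: 05:15–09:00, 09:45–10:45, 12:00–14:00.
Callum → UTC: 14:30–15:15, 16:00–16:45, 17:30–18:30.
Bob ∩ Ines: (none).
Bob ∩ Ines ∩ Callum: (none).
Windows ≥ 15 min: (none).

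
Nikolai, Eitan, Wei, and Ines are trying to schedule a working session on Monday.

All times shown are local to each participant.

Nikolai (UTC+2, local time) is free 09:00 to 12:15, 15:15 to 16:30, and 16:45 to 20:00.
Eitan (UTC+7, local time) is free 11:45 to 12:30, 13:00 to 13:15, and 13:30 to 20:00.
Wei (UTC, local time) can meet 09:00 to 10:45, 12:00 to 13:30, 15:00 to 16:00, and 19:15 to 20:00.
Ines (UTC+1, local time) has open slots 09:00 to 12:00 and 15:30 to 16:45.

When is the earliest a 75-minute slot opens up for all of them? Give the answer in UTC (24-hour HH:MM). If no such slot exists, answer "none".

09:00

Nikolai → UTC: 07:00–10:15, 13:15–14:30, 14:45–18:00.
Eitan → UTC: 04:45–05:30, 06:00–06:15, 06:30–13:00.
Wei → UTC: 09:00–10:45, 12:00–13:30, 15:00–16:00, 19:15–20:00.
Ines → UTC: 08:00–11:00, 14:30–15:45.
Nikolai ∩ Eitan: 07:00–10:15.
Nikolai ∩ Eitan ∩ Wei: 09:00–10:15.
Nikolai ∩ Eitan ∩ Wei ∩ Ines: 09:00–10:15.
Windows ≥ 75 min: 09:00–10:15.
Earliest such window starts at 09:00.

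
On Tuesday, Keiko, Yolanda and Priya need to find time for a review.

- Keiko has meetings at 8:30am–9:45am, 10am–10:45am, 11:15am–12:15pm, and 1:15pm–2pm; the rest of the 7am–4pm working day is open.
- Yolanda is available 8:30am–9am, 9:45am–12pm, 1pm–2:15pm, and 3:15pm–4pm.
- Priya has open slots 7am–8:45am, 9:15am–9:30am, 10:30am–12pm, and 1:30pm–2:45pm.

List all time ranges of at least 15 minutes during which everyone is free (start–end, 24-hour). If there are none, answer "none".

10:45–11:15, 14:00–14:15

Keiko free within 07:00–16:00: 07:00–08:30, 09:45–10:00, 10:45–11:15, 12:15–13:15, 14:00–16:00.
Keiko ∩ Yolanda: 09:45–10:00, 10:45–11:15, 13:00–13:15, 14:00–14:15, 15:15–16:00.
Keiko ∩ Yolanda ∩ Priya: 10:45–11:15, 14:00–14:15.
Windows ≥ 15 min: 10:45–11:15, 14:00–14:15.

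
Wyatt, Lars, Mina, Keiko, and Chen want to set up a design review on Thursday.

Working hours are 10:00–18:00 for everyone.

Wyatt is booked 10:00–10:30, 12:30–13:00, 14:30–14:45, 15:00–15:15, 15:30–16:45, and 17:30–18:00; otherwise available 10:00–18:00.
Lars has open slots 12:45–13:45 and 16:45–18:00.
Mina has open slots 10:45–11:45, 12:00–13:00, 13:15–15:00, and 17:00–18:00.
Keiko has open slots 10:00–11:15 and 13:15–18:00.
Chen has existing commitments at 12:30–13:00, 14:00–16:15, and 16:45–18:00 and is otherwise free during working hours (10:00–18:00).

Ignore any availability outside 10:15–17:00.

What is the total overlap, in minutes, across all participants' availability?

Wyatt free within 10:00–18:00: 10:30–12:30, 13:00–14:30, 14:45–15:00, 15:15–15:30, 16:45–17:30.
Chen free within 10:00–18:00: 10:00–12:30, 13:00–14:00, 16:15–16:45.
Wyatt ∩ Lars: 13:00–13:45, 16:45–17:30.
Wyatt ∩ Lars ∩ Mina: 13:15–13:45, 17:00–17:30.
Wyatt ∩ Lars ∩ Mina ∩ Keiko: 13:15–13:45, 17:00–17:30.
Wyatt ∩ Lars ∩ Mina ∩ Keiko ∩ Chen: 13:15–13:45.
Restricted to 10:15–17:00: 13:15–13:45.
Total common minutes: 30.

30 minutes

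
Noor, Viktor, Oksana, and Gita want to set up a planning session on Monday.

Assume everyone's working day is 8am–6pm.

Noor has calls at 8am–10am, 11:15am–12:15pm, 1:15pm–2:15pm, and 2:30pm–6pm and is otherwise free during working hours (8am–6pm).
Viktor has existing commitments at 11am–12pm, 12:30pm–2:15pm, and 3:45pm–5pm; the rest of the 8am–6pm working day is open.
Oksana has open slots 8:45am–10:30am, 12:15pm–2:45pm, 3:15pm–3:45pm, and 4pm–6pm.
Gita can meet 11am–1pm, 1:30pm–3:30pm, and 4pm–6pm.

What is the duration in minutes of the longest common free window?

15 minutes

Noor free within 08:00–18:00: 10:00–11:15, 12:15–13:15, 14:15–14:30.
Viktor free within 08:00–18:00: 08:00–11:00, 12:00–12:30, 14:15–15:45, 17:00–18:00.
Noor ∩ Viktor: 10:00–11:00, 12:15–12:30, 14:15–14:30.
Noor ∩ Viktor ∩ Oksana: 10:00–10:30, 12:15–12:30, 14:15–14:30.
Noor ∩ Viktor ∩ Oksana ∩ Gita: 12:15–12:30, 14:15–14:30.
Common window lengths: 15, 15 min; longest is 15.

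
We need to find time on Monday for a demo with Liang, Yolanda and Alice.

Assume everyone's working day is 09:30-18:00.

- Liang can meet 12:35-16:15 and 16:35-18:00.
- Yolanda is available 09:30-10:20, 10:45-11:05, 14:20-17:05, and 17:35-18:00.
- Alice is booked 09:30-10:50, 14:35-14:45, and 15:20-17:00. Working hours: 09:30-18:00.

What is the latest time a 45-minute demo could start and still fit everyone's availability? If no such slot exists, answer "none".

none

Alice free within 09:30–18:00: 10:50–14:35, 14:45–15:20, 17:00–18:00.
Liang ∩ Yolanda: 14:20–16:15, 16:35–17:05, 17:35–18:00.
Liang ∩ Yolanda ∩ Alice: 14:20–14:35, 14:45–15:20, 17:00–17:05, 17:35–18:00.
Windows ≥ 45 min: (none).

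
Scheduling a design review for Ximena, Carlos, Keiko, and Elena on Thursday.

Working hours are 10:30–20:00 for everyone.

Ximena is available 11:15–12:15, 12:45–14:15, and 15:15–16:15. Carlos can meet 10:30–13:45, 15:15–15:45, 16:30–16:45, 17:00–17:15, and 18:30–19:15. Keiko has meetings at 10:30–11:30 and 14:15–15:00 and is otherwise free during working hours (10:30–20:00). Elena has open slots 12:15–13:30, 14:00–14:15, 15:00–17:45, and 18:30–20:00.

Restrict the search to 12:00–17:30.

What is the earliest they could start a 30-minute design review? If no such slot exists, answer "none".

Keiko free within 10:30–20:00: 11:30–14:15, 15:00–20:00.
Ximena ∩ Carlos: 11:15–12:15, 12:45–13:45, 15:15–15:45.
Ximena ∩ Carlos ∩ Keiko: 11:30–12:15, 12:45–13:45, 15:15–15:45.
Ximena ∩ Carlos ∩ Keiko ∩ Elena: 12:45–13:30, 15:15–15:45.
Restricted to 12:00–17:30: 12:45–13:30, 15:15–15:45.
Windows ≥ 30 min: 12:45–13:30, 15:15–15:45.
Earliest such window starts at 12:45.

12:45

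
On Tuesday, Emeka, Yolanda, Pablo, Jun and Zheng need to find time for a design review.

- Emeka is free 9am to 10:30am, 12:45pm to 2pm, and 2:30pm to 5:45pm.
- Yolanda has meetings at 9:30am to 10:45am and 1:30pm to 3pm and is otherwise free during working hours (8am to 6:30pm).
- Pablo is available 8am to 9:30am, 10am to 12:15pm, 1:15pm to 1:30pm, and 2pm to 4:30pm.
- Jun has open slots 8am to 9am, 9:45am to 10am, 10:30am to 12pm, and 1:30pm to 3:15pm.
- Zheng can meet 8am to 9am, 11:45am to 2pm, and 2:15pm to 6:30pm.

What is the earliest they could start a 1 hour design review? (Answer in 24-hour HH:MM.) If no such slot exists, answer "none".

none

Yolanda free within 08:00–18:30: 08:00–09:30, 10:45–13:30, 15:00–18:30.
Emeka ∩ Yolanda: 09:00–09:30, 12:45–13:30, 15:00–17:45.
Emeka ∩ Yolanda ∩ Pablo: 09:00–09:30, 13:15–13:30, 15:00–16:30.
Emeka ∩ Yolanda ∩ Pablo ∩ Jun: 15:00–15:15.
Emeka ∩ Yolanda ∩ Pablo ∩ Jun ∩ Zheng: 15:00–15:15.
Windows ≥ 60 min: (none).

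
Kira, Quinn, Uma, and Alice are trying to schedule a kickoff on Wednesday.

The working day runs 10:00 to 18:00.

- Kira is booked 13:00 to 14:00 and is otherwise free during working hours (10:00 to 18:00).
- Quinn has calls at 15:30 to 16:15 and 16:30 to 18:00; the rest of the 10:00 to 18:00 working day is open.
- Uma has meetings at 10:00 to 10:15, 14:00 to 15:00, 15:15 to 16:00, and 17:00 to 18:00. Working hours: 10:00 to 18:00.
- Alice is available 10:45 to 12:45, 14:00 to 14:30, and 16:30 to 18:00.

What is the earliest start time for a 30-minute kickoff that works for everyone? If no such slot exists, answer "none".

10:45

Kira free within 10:00–18:00: 10:00–13:00, 14:00–18:00.
Quinn free within 10:00–18:00: 10:00–15:30, 16:15–16:30.
Uma free within 10:00–18:00: 10:15–14:00, 15:00–15:15, 16:00–17:00.
Kira ∩ Quinn: 10:00–13:00, 14:00–15:30, 16:15–16:30.
Kira ∩ Quinn ∩ Uma: 10:15–13:00, 15:00–15:15, 16:15–16:30.
Kira ∩ Quinn ∩ Uma ∩ Alice: 10:45–12:45.
Windows ≥ 30 min: 10:45–12:45.
Earliest such window starts at 10:45.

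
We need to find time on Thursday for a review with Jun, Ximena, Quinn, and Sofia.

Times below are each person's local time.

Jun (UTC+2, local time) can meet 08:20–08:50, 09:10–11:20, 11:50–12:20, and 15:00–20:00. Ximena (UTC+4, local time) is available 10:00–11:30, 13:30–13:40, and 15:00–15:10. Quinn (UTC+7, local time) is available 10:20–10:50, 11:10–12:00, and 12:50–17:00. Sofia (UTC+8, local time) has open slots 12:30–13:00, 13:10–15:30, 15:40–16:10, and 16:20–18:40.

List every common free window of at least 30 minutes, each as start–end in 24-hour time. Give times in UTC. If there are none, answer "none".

06:20–06:50

Jun → UTC: 06:20–06:50, 07:10–09:20, 09:50–10:20, 13:00–18:00.
Ximena → UTC: 06:00–07:30, 09:30–09:40, 11:00–11:10.
Quinn → UTC: 03:20–03:50, 04:10–05:00, 05:50–10:00.
Sofia → UTC: 04:30–05:00, 05:10–07:30, 07:40–08:10, 08:20–10:40.
Jun ∩ Ximena: 06:20–06:50, 07:10–07:30.
Jun ∩ Ximena ∩ Quinn: 06:20–06:50, 07:10–07:30.
Jun ∩ Ximena ∩ Quinn ∩ Sofia: 06:20–06:50, 07:10–07:30.
Windows ≥ 30 min: 06:20–06:50.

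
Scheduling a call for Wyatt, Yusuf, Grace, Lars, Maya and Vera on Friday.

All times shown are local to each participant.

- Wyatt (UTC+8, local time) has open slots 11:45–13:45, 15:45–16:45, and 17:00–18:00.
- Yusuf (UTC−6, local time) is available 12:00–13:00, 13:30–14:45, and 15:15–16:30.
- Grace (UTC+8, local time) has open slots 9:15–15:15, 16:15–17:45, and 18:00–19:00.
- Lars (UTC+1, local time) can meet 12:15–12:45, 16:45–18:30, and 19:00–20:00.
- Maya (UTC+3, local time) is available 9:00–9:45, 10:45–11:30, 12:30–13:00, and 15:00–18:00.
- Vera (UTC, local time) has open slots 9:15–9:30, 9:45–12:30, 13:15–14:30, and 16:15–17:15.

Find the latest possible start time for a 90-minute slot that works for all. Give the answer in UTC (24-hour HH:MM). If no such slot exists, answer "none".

none

Wyatt → UTC: 03:45–05:45, 07:45–08:45, 09:00–10:00.
Yusuf → UTC: 18:00–19:00, 19:30–20:45, 21:15–22:30.
Grace → UTC: 01:15–07:15, 08:15–09:45, 10:00–11:00.
Lars → UTC: 11:15–11:45, 15:45–17:30, 18:00–19:00.
Maya → UTC: 06:00–06:45, 07:45–08:30, 09:30–10:00, 12:00–15:00.
Vera → UTC: 09:15–09:30, 09:45–12:30, 13:15–14:30, 16:15–17:15.
Wyatt ∩ Yusuf: (none).
Wyatt ∩ Yusuf ∩ Grace: (none).
Wyatt ∩ Yusuf ∩ Grace ∩ Lars: (none).
Wyatt ∩ Yusuf ∩ Grace ∩ Lars ∩ Maya: (none).
Wyatt ∩ Yusuf ∩ Grace ∩ Lars ∩ Maya ∩ Vera: (none).
Windows ≥ 90 min: (none).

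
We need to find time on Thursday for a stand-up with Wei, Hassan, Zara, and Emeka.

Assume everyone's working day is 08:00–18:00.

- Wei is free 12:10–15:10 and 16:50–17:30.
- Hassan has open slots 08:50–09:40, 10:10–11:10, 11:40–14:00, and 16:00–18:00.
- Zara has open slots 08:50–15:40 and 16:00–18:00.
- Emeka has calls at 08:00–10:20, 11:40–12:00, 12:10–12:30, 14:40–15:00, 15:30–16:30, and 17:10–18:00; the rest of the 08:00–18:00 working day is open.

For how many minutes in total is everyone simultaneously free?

110 minutes

Emeka free within 08:00–18:00: 10:20–11:40, 12:00–12:10, 12:30–14:40, 15:00–15:30, 16:30–17:10.
Wei ∩ Hassan: 12:10–14:00, 16:50–17:30.
Wei ∩ Hassan ∩ Zara: 12:10–14:00, 16:50–17:30.
Wei ∩ Hassan ∩ Zara ∩ Emeka: 12:30–14:00, 16:50–17:10.
Total common minutes: 90 + 20 = 110.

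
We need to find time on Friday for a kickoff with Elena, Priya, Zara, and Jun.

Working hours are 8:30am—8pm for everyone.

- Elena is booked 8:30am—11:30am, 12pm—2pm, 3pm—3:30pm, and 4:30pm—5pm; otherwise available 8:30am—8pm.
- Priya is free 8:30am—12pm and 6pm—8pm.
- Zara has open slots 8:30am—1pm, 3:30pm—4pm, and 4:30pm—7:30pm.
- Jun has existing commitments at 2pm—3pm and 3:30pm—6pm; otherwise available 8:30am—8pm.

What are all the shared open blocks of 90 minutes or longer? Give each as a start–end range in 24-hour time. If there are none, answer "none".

18:00–19:30

Elena free within 08:30–20:00: 11:30–12:00, 14:00–15:00, 15:30–16:30, 17:00–20:00.
Jun free within 08:30–20:00: 08:30–14:00, 15:00–15:30, 18:00–20:00.
Elena ∩ Priya: 11:30–12:00, 18:00–20:00.
Elena ∩ Priya ∩ Zara: 11:30–12:00, 18:00–19:30.
Elena ∩ Priya ∩ Zara ∩ Jun: 11:30–12:00, 18:00–19:30.
Windows ≥ 90 min: 18:00–19:30.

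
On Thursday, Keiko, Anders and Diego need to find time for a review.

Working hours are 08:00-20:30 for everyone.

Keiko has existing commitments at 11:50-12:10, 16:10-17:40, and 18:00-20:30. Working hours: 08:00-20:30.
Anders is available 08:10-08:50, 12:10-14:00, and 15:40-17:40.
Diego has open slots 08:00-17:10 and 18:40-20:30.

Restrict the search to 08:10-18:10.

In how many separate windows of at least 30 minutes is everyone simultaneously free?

Keiko free within 08:00–20:30: 08:00–11:50, 12:10–16:10, 17:40–18:00.
Keiko ∩ Anders: 08:10–08:50, 12:10–14:00, 15:40–16:10.
Keiko ∩ Anders ∩ Diego: 08:10–08:50, 12:10–14:00, 15:40–16:10.
Restricted to 08:10–18:10: 08:10–08:50, 12:10–14:00, 15:40–16:10.
Windows ≥ 30 min: 08:10–08:50, 12:10–14:00, 15:40–16:10.
That's 3 windows.

3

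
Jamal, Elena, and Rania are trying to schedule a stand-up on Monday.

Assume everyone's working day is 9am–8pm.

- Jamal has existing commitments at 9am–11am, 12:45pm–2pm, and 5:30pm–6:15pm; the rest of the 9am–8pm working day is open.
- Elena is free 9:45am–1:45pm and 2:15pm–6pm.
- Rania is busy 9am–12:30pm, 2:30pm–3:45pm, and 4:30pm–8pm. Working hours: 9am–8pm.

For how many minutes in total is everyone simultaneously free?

75 minutes

Jamal free within 09:00–20:00: 11:00–12:45, 14:00–17:30, 18:15–20:00.
Rania free within 09:00–20:00: 12:30–14:30, 15:45–16:30.
Jamal ∩ Elena: 11:00–12:45, 14:15–17:30.
Jamal ∩ Elena ∩ Rania: 12:30–12:45, 14:15–14:30, 15:45–16:30.
Total common minutes: 15 + 15 + 45 = 75.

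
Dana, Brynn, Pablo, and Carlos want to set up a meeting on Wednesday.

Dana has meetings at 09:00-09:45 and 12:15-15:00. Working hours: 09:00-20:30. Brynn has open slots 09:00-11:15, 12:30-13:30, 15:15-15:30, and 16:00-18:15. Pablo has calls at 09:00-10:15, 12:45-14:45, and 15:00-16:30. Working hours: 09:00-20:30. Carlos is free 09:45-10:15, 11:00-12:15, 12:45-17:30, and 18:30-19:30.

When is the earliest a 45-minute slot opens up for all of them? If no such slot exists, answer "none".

16:30

Dana free within 09:00–20:30: 09:45–12:15, 15:00–20:30.
Pablo free within 09:00–20:30: 10:15–12:45, 14:45–15:00, 16:30–20:30.
Dana ∩ Brynn: 09:45–11:15, 15:15–15:30, 16:00–18:15.
Dana ∩ Brynn ∩ Pablo: 10:15–11:15, 16:30–18:15.
Dana ∩ Brynn ∩ Pablo ∩ Carlos: 11:00–11:15, 16:30–17:30.
Windows ≥ 45 min: 16:30–17:30.
Earliest such window starts at 16:30.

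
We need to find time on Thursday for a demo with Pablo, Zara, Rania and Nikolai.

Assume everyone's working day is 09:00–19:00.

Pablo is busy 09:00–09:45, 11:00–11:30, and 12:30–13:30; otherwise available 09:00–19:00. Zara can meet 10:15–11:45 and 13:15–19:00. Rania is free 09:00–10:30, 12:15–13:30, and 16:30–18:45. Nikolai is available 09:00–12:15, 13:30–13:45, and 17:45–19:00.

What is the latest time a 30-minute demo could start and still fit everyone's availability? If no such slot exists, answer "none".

18:15

Pablo free within 09:00–19:00: 09:45–11:00, 11:30–12:30, 13:30–19:00.
Pablo ∩ Zara: 10:15–11:00, 11:30–11:45, 13:30–19:00.
Pablo ∩ Zara ∩ Rania: 10:15–10:30, 16:30–18:45.
Pablo ∩ Zara ∩ Rania ∩ Nikolai: 10:15–10:30, 17:45–18:45.
Windows ≥ 30 min: 17:45–18:45.
Latest start in the last window 17:45–18:45 is 18:45 − 30 min = 18:15.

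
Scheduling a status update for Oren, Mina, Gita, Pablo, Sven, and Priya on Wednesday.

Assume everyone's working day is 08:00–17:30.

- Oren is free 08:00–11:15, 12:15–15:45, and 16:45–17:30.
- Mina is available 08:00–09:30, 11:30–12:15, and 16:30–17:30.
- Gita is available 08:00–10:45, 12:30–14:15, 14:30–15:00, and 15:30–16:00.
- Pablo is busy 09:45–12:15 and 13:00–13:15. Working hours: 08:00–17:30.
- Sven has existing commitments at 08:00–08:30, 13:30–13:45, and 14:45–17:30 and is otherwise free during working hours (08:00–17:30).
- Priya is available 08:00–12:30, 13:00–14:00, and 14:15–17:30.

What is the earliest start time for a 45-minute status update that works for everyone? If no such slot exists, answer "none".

08:30

Pablo free within 08:00–17:30: 08:00–09:45, 12:15–13:00, 13:15–17:30.
Sven free within 08:00–17:30: 08:30–13:30, 13:45–14:45.
Oren ∩ Mina: 08:00–09:30, 16:45–17:30.
Oren ∩ Mina ∩ Gita: 08:00–09:30.
Oren ∩ Mina ∩ Gita ∩ Pablo: 08:00–09:30.
Oren ∩ Mina ∩ Gita ∩ Pablo ∩ Sven: 08:30–09:30.
Oren ∩ Mina ∩ Gita ∩ Pablo ∩ Sven ∩ Priya: 08:30–09:30.
Windows ≥ 45 min: 08:30–09:30.
Earliest such window starts at 08:30.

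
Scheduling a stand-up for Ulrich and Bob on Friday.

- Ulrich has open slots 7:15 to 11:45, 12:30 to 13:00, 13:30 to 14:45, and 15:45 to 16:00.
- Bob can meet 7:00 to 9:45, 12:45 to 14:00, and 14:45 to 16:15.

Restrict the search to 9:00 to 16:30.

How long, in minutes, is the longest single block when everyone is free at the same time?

45 minutes

Ulrich ∩ Bob: 07:15–09:45, 12:45–13:00, 13:30–14:00, 15:45–16:00.
Restricted to 09:00–16:30: 09:00–09:45, 12:45–13:00, 13:30–14:00, 15:45–16:00.
Common window lengths: 45, 15, 30, 15 min; longest is 45.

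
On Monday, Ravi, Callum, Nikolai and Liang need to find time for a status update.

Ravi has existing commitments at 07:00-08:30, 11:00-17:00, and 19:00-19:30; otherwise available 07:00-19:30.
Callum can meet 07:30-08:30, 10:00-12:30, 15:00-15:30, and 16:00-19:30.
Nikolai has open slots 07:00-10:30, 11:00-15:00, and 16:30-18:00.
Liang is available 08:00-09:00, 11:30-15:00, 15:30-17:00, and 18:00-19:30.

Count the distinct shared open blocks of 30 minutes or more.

0

Ravi free within 07:00–19:30: 08:30–11:00, 17:00–19:00.
Ravi ∩ Callum: 10:00–11:00, 17:00–19:00.
Ravi ∩ Callum ∩ Nikolai: 10:00–10:30, 17:00–18:00.
Ravi ∩ Callum ∩ Nikolai ∩ Liang: (none).
Windows ≥ 30 min: (none).
That's 0 windows.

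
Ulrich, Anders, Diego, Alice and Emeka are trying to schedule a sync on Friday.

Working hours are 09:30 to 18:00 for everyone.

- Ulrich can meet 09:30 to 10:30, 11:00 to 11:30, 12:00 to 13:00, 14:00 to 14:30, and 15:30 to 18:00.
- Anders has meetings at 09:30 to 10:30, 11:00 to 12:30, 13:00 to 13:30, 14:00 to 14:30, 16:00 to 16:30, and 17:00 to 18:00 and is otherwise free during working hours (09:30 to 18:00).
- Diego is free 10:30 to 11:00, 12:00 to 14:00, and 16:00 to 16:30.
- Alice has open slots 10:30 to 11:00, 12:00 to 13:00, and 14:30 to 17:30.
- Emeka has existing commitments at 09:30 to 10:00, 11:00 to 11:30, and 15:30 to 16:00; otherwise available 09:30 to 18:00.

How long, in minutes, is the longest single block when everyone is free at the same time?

30 minutes

Anders free within 09:30–18:00: 10:30–11:00, 12:30–13:00, 13:30–14:00, 14:30–16:00, 16:30–17:00.
Emeka free within 09:30–18:00: 10:00–11:00, 11:30–15:30, 16:00–18:00.
Ulrich ∩ Anders: 12:30–13:00, 15:30–16:00, 16:30–17:00.
Ulrich ∩ Anders ∩ Diego: 12:30–13:00.
Ulrich ∩ Anders ∩ Diego ∩ Alice: 12:30–13:00.
Ulrich ∩ Anders ∩ Diego ∩ Alice ∩ Emeka: 12:30–13:00.
Single common window of 30 minutes.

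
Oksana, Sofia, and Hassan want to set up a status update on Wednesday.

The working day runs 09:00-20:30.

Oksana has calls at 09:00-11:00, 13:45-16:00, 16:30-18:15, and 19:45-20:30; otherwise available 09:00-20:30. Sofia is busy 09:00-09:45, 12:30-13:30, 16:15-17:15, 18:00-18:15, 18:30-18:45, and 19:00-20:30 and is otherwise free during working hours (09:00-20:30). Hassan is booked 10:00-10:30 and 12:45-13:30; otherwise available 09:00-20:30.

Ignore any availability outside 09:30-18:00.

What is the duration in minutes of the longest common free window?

Oksana free within 09:00–20:30: 11:00–13:45, 16:00–16:30, 18:15–19:45.
Sofia free within 09:00–20:30: 09:45–12:30, 13:30–16:15, 17:15–18:00, 18:15–18:30, 18:45–19:00.
Hassan free within 09:00–20:30: 09:00–10:00, 10:30–12:45, 13:30–20:30.
Oksana ∩ Sofia: 11:00–12:30, 13:30–13:45, 16:00–16:15, 18:15–18:30, 18:45–19:00.
Oksana ∩ Sofia ∩ Hassan: 11:00–12:30, 13:30–13:45, 16:00–16:15, 18:15–18:30, 18:45–19:00.
Restricted to 09:30–18:00: 11:00–12:30, 13:30–13:45, 16:00–16:15.
Common window lengths: 90, 15, 15 min; longest is 90.

90 minutes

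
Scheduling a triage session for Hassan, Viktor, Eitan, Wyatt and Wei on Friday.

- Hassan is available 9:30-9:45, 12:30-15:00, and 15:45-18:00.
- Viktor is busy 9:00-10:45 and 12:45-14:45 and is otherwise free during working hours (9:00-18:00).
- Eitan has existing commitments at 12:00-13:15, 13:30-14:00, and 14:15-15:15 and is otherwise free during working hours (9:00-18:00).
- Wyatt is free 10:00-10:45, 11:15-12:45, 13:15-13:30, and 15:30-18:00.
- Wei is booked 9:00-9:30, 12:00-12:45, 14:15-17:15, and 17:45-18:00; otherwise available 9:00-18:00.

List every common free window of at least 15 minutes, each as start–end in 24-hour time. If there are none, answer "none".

Viktor free within 09:00–18:00: 10:45–12:45, 14:45–18:00.
Eitan free within 09:00–18:00: 09:00–12:00, 13:15–13:30, 14:00–14:15, 15:15–18:00.
Wei free within 09:00–18:00: 09:30–12:00, 12:45–14:15, 17:15–17:45.
Hassan ∩ Viktor: 12:30–12:45, 14:45–15:00, 15:45–18:00.
Hassan ∩ Viktor ∩ Eitan: 15:45–18:00.
Hassan ∩ Viktor ∩ Eitan ∩ Wyatt: 15:45–18:00.
Hassan ∩ Viktor ∩ Eitan ∩ Wyatt ∩ Wei: 17:15–17:45.
Windows ≥ 15 min: 17:15–17:45.

17:15–17:45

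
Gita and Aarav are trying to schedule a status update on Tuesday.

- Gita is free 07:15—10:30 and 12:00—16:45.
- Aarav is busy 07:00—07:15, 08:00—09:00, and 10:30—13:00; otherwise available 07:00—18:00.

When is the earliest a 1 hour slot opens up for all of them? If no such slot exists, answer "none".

09:00

Aarav free within 07:00–18:00: 07:15–08:00, 09:00–10:30, 13:00–18:00.
Gita ∩ Aarav: 07:15–08:00, 09:00–10:30, 13:00–16:45.
Windows ≥ 60 min: 09:00–10:30, 13:00–16:45.
Earliest such window starts at 09:00.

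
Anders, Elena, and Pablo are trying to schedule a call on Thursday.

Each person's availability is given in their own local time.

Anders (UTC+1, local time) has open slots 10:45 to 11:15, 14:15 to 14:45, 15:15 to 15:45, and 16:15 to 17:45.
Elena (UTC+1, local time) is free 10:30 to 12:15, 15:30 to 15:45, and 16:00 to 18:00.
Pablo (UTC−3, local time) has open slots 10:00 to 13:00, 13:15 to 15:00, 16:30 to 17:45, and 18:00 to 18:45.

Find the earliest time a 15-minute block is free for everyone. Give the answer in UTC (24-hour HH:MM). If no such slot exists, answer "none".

14:30

Anders → UTC: 09:45–10:15, 13:15–13:45, 14:15–14:45, 15:15–16:45.
Elena → UTC: 09:30–11:15, 14:30–14:45, 15:00–17:00.
Pablo → UTC: 13:00–16:00, 16:15–18:00, 19:30–20:45, 21:00–21:45.
Anders ∩ Elena: 09:45–10:15, 14:30–14:45, 15:15–16:45.
Anders ∩ Elena ∩ Pablo: 14:30–14:45, 15:15–16:00, 16:15–16:45.
Windows ≥ 15 min: 14:30–14:45, 15:15–16:00, 16:15–16:45.
Earliest such window starts at 14:30.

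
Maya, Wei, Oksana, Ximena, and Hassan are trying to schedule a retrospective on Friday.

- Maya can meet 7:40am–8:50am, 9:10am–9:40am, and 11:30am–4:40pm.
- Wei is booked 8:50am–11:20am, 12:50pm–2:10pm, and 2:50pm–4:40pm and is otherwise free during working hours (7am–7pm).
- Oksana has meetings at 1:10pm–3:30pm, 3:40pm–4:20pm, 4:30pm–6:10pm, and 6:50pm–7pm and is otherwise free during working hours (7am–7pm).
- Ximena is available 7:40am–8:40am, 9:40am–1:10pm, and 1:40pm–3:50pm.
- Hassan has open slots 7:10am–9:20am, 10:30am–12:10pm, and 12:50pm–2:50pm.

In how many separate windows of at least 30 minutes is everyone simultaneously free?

Wei free within 07:00–19:00: 07:00–08:50, 11:20–12:50, 14:10–14:50, 16:40–19:00.
Oksana free within 07:00–19:00: 07:00–13:10, 15:30–15:40, 16:20–16:30, 18:10–18:50.
Maya ∩ Wei: 07:40–08:50, 11:30–12:50, 14:10–14:50.
Maya ∩ Wei ∩ Oksana: 07:40–08:50, 11:30–12:50.
Maya ∩ Wei ∩ Oksana ∩ Ximena: 07:40–08:40, 11:30–12:50.
Maya ∩ Wei ∩ Oksana ∩ Ximena ∩ Hassan: 07:40–08:40, 11:30–12:10.
Windows ≥ 30 min: 07:40–08:40, 11:30–12:10.
That's 2 windows.

2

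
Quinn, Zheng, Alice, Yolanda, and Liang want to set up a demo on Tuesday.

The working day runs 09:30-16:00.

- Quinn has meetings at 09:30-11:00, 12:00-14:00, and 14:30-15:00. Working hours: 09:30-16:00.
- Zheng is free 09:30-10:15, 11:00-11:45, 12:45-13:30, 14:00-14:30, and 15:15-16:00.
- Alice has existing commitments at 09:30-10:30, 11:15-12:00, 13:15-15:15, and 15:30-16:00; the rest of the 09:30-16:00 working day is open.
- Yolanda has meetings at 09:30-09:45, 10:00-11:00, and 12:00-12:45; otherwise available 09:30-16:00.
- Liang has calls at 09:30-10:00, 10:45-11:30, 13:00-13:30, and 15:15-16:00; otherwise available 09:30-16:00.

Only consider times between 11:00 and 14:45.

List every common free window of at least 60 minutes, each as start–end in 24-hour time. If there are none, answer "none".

none

Quinn free within 09:30–16:00: 11:00–12:00, 14:00–14:30, 15:00–16:00.
Alice free within 09:30–16:00: 10:30–11:15, 12:00–13:15, 15:15–15:30.
Yolanda free within 09:30–16:00: 09:45–10:00, 11:00–12:00, 12:45–16:00.
Liang free within 09:30–16:00: 10:00–10:45, 11:30–13:00, 13:30–15:15.
Quinn ∩ Zheng: 11:00–11:45, 14:00–14:30, 15:15–16:00.
Quinn ∩ Zheng ∩ Alice: 11:00–11:15, 15:15–15:30.
Quinn ∩ Zheng ∩ Alice ∩ Yolanda: 11:00–11:15, 15:15–15:30.
Quinn ∩ Zheng ∩ Alice ∩ Yolanda ∩ Liang: (none).
Restricted to 11:00–14:45: (none).
Windows ≥ 60 min: (none).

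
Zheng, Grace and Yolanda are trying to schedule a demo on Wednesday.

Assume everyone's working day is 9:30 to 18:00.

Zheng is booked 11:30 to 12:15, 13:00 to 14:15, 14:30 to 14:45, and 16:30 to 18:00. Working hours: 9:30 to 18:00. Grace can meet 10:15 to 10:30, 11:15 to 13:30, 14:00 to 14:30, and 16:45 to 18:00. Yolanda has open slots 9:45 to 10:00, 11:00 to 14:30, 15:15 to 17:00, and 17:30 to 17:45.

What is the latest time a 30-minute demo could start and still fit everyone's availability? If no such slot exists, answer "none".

12:30

Zheng free within 09:30–18:00: 09:30–11:30, 12:15–13:00, 14:15–14:30, 14:45–16:30.
Zheng ∩ Grace: 10:15–10:30, 11:15–11:30, 12:15–13:00, 14:15–14:30.
Zheng ∩ Grace ∩ Yolanda: 11:15–11:30, 12:15–13:00, 14:15–14:30.
Windows ≥ 30 min: 12:15–13:00.
Latest start in the last window 12:15–13:00 is 13:00 − 30 min = 12:30.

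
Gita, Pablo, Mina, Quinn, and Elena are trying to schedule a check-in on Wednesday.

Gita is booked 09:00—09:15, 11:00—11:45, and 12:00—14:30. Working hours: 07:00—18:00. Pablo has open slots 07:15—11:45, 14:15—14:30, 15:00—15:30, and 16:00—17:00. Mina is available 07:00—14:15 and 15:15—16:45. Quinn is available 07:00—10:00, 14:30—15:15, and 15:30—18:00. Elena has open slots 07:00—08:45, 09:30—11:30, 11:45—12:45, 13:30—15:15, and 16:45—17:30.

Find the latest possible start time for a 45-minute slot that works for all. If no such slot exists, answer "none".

Gita free within 07:00–18:00: 07:00–09:00, 09:15–11:00, 11:45–12:00, 14:30–18:00.
Gita ∩ Pablo: 07:15–09:00, 09:15–11:00, 15:00–15:30, 16:00–17:00.
Gita ∩ Pablo ∩ Mina: 07:15–09:00, 09:15–11:00, 15:15–15:30, 16:00–16:45.
Gita ∩ Pablo ∩ Mina ∩ Quinn: 07:15–09:00, 09:15–10:00, 16:00–16:45.
Gita ∩ Pablo ∩ Mina ∩ Quinn ∩ Elena: 07:15–08:45, 09:30–10:00.
Windows ≥ 45 min: 07:15–08:45.
Latest start in the last window 07:15–08:45 is 08:45 − 45 min = 08:00.

08:00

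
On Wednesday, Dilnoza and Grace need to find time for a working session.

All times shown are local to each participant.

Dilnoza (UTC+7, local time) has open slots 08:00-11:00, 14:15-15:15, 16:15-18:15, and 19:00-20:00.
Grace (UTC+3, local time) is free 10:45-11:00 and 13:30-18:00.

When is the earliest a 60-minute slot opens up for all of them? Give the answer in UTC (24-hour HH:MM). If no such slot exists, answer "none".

12:00

Dilnoza → UTC: 01:00–04:00, 07:15–08:15, 09:15–11:15, 12:00–13:00.
Grace → UTC: 07:45–08:00, 10:30–15:00.
Dilnoza ∩ Grace: 07:45–08:00, 10:30–11:15, 12:00–13:00.
Windows ≥ 60 min: 12:00–13:00.
Earliest such window starts at 12:00.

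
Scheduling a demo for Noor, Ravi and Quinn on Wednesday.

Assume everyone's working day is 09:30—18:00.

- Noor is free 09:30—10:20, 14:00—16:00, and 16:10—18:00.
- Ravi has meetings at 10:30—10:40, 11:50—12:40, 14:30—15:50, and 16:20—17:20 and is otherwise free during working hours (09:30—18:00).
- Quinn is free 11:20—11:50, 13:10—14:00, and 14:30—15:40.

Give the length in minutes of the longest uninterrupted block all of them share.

0 minutes

Ravi free within 09:30–18:00: 09:30–10:30, 10:40–11:50, 12:40–14:30, 15:50–16:20, 17:20–18:00.
Noor ∩ Ravi: 09:30–10:20, 14:00–14:30, 15:50–16:00, 16:10–16:20, 17:20–18:00.
Noor ∩ Ravi ∩ Quinn: (none).
No common window.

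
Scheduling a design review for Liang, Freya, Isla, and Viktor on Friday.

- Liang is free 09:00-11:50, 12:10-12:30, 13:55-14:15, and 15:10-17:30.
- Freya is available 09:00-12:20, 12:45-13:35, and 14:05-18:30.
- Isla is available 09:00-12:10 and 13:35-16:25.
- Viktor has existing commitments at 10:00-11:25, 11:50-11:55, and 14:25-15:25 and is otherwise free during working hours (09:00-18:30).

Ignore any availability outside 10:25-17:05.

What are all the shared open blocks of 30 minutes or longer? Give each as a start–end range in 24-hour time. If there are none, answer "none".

Viktor free within 09:00–18:30: 09:00–10:00, 11:25–11:50, 11:55–14:25, 15:25–18:30.
Liang ∩ Freya: 09:00–11:50, 12:10–12:20, 14:05–14:15, 15:10–17:30.
Liang ∩ Freya ∩ Isla: 09:00–11:50, 14:05–14:15, 15:10–16:25.
Liang ∩ Freya ∩ Isla ∩ Viktor: 09:00–10:00, 11:25–11:50, 14:05–14:15, 15:25–16:25.
Restricted to 10:25–17:05: 11:25–11:50, 14:05–14:15, 15:25–16:25.
Windows ≥ 30 min: 15:25–16:25.

15:25–16:25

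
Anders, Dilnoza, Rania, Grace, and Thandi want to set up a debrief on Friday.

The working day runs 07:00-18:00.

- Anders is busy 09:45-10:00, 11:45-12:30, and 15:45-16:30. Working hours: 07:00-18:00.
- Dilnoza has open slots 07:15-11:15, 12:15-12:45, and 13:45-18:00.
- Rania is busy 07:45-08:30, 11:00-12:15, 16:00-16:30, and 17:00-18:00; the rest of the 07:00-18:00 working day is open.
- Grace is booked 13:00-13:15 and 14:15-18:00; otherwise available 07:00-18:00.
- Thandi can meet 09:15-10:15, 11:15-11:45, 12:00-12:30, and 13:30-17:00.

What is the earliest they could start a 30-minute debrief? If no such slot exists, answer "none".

09:15

Anders free within 07:00–18:00: 07:00–09:45, 10:00–11:45, 12:30–15:45, 16:30–18:00.
Rania free within 07:00–18:00: 07:00–07:45, 08:30–11:00, 12:15–16:00, 16:30–17:00.
Grace free within 07:00–18:00: 07:00–13:00, 13:15–14:15.
Anders ∩ Dilnoza: 07:15–09:45, 10:00–11:15, 12:30–12:45, 13:45–15:45, 16:30–18:00.
Anders ∩ Dilnoza ∩ Rania: 07:15–07:45, 08:30–09:45, 10:00–11:00, 12:30–12:45, 13:45–15:45, 16:30–17:00.
Anders ∩ Dilnoza ∩ Rania ∩ Grace: 07:15–07:45, 08:30–09:45, 10:00–11:00, 12:30–12:45, 13:45–14:15.
Anders ∩ Dilnoza ∩ Rania ∩ Grace ∩ Thandi: 09:15–09:45, 10:00–10:15, 13:45–14:15.
Windows ≥ 30 min: 09:15–09:45, 13:45–14:15.
Earliest such window starts at 09:15.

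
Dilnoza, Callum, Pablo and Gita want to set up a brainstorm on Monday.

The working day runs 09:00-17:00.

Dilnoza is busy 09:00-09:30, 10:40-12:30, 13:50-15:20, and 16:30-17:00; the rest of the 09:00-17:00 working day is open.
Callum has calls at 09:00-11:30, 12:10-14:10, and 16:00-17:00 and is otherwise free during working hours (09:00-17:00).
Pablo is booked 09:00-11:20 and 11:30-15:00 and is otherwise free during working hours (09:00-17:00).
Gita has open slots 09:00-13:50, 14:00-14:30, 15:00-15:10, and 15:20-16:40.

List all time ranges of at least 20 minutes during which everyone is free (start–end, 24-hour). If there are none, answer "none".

Dilnoza free within 09:00–17:00: 09:30–10:40, 12:30–13:50, 15:20–16:30.
Callum free within 09:00–17:00: 11:30–12:10, 14:10–16:00.
Pablo free within 09:00–17:00: 11:20–11:30, 15:00–17:00.
Dilnoza ∩ Callum: 15:20–16:00.
Dilnoza ∩ Callum ∩ Pablo: 15:20–16:00.
Dilnoza ∩ Callum ∩ Pablo ∩ Gita: 15:20–16:00.
Windows ≥ 20 min: 15:20–16:00.

15:20–16:00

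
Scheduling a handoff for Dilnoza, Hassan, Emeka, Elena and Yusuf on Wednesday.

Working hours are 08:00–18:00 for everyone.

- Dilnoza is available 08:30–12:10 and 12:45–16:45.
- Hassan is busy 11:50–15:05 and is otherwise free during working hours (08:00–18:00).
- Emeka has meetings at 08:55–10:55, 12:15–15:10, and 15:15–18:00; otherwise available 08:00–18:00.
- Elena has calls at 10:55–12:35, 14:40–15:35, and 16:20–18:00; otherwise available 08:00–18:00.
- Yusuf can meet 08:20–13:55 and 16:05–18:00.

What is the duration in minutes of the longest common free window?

25 minutes

Hassan free within 08:00–18:00: 08:00–11:50, 15:05–18:00.
Emeka free within 08:00–18:00: 08:00–08:55, 10:55–12:15, 15:10–15:15.
Elena free within 08:00–18:00: 08:00–10:55, 12:35–14:40, 15:35–16:20.
Dilnoza ∩ Hassan: 08:30–11:50, 15:05–16:45.
Dilnoza ∩ Hassan ∩ Emeka: 08:30–08:55, 10:55–11:50, 15:10–15:15.
Dilnoza ∩ Hassan ∩ Emeka ∩ Elena: 08:30–08:55.
Dilnoza ∩ Hassan ∩ Emeka ∩ Elena ∩ Yusuf: 08:30–08:55.
Single common window of 25 minutes.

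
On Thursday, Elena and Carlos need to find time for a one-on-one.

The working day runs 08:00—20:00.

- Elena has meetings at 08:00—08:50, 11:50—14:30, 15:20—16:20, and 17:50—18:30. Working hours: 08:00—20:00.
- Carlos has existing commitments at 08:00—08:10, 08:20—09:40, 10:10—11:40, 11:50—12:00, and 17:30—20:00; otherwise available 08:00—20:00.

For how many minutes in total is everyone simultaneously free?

Elena free within 08:00–20:00: 08:50–11:50, 14:30–15:20, 16:20–17:50, 18:30–20:00.
Carlos free within 08:00–20:00: 08:10–08:20, 09:40–10:10, 11:40–11:50, 12:00–17:30.
Elena ∩ Carlos: 09:40–10:10, 11:40–11:50, 14:30–15:20, 16:20–17:30.
Total common minutes: 30 + 10 + 50 + 70 = 160.

160 minutes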